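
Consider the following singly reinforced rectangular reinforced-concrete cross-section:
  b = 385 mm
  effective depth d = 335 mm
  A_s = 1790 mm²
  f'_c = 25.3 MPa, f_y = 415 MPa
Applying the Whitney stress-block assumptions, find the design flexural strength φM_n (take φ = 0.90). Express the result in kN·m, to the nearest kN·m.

T = A_s f_y = 1790 × 415 = 742850 N = 742.85 kN.
From C = T: a = T/(0.85 f'_c b) = 742850/(0.85 × 25.3 × 385) = 89.72 mm.
M_n = T(d − a/2) = 742.85 kN × (335 − 44.86) mm = 215.53 kN·m.
φM_n = 0.90 × 215.53 = 193.98 kN·m.

φM_n ≈ 194 kN·m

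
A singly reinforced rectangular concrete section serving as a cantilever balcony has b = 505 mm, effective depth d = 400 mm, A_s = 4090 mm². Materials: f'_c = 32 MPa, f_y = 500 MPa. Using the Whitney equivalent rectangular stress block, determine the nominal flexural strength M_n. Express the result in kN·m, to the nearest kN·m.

T = A_s f_y = 4090 × 500 = 2045000 N = 2045 kN.
From C = T: a = T/(0.85 f'_c b) = 2045000/(0.85 × 32 × 505) = 148.88 mm.
M_n = T(d − a/2) = 2045 kN × (400 − 74.44) mm = 665.77 kN·m.

M_n ≈ 666 kN·m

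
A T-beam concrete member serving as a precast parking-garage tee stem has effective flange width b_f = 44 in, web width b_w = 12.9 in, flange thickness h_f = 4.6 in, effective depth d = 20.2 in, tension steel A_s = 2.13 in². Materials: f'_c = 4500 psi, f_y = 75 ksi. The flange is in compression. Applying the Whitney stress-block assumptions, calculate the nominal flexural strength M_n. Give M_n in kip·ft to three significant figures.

Tension: T = A_s f_y = 2.13 × 75 = 159.75 kips.
Try a within the flange: a = T/(0.85 f'_c b_f) = 159.75/(0.85 × 4.5 × 44) = 0.949 in.
Since a = 0.949 ≤ h_f = 4.6 in, the stress block lies entirely in the flange; analyse as a rectangular beam of width b_f.
M_n = T(d − a/2) = 159.75 × (20.2 − 0.4745) = 3151.1 kip·in.
M_n = 3151.1/12 = 262.59 kip·ft.

M_n ≈ 263 kip·ft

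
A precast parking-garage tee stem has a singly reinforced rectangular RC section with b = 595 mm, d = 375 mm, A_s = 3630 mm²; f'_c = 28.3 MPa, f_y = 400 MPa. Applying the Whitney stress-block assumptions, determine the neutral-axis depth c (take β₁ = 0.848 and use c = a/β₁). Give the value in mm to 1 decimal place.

c ≈ 119.6 mm

T = A_s f_y = 3630 × 400 = 1452000 N = 1452 kN.
Setting C = 0.85 f'_c a b equal to T: a = 1452000/(0.85 × 28.3 × 595) = 101.448 mm.
With β₁ = 0.848, c = a/β₁ = 101.448/0.848 = 119.6 mm.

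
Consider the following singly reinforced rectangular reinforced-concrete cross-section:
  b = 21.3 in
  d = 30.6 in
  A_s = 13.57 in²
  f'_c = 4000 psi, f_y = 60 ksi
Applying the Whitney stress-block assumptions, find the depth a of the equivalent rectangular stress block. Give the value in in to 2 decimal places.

a ≈ 11.24 in

T = A_s f_y = 13.57 × 60 = 814.2 kips.
a = T/(0.85 f'_c b) = 814.2/(0.85 × 4 × 21.3) = 11.24 in.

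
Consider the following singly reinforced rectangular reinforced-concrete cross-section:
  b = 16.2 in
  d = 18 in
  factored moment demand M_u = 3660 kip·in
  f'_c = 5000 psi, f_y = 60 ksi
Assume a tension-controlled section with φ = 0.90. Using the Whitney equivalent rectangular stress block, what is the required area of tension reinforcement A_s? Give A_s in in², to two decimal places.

A_s ≈ 4.19 in²

M_n = M_u/φ = 3660/0.90 = 4066.67 kip·in.
From M_n = 0.85 f'_c a b (d − a/2):
a = d − √(d² − 2M_n/(0.85 f'_c b)) = 18 − √(18² − 2 × 4066.67/(0.85 × 5 × 16.2)) = 3.652 in.
A_s = 0.85 f'_c a b / f_y = 0.85 × 5 × 3.652 × 16.2 / 60 = 4.191 in².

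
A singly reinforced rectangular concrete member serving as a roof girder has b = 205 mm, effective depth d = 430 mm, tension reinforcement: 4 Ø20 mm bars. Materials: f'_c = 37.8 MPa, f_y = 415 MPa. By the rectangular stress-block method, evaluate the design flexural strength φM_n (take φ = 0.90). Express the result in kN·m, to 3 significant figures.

A_s = 4 × 314 = 1256 mm².
T = A_s f_y = 1256 × 415 = 521240 N = 521.24 kN.
From C = T: a = T/(0.85 f'_c b) = 521240/(0.85 × 37.8 × 205) = 79.14 mm.
M_n = T(d − a/2) = 521.24 kN × (430 − 39.57) mm = 203.51 kN·m.
φM_n = 0.90 × 203.51 = 183.16 kN·m.

φM_n ≈ 183 kN·m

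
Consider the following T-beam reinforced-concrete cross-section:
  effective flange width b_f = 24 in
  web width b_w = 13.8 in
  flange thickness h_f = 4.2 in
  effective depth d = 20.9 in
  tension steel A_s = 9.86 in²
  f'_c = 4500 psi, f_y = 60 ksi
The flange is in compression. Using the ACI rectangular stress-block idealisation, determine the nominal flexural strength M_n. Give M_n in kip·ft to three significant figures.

M_n ≈ 857 kip·ft

Tension: T = A_s f_y = 9.86 × 60 = 591.6 kips.
Try a within the flange: a = T/(0.85 f'_c b_f) = 591.6/(0.85 × 4.5 × 24) = 6.444 in.
a = 6.444 > h_f = 4.2 in: the block extends into the web. Split into flange-overhang and web parts.
C_f = 0.85 f'_c (b_f − b_w) h_f = 0.85 × 4.5 × (24 − 13.8) × 4.2 = 163.9 kips.
Remaining web compression depth: a_w = (T − C_f)/(0.85 f'_c b_w) = (591.6 − 163.9)/(0.85 × 4.5 × 13.8) = 8.103 in.
M_n = C_f(d − h_f/2) + (T − C_f)(d − a_w/2) = 163.9 × (20.9 − 2.1) + 427.7 × (20.9 − 4.0515) = 3081.3 + 7206.1 = 10287.4 kip·in.
M_n = 10287.4/12 = 857.28 kip·ft.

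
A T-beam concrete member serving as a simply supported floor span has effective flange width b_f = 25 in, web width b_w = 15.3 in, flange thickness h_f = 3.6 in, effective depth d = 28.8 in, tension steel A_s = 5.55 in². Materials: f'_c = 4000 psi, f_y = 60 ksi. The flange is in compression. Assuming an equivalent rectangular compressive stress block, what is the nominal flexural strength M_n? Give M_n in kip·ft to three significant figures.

Tension: T = A_s f_y = 5.55 × 60 = 333 kips.
Try a within the flange: a = T/(0.85 f'_c b_f) = 333/(0.85 × 4 × 25) = 3.918 in.
a = 3.918 > h_f = 3.6 in: the block extends into the web. Split into flange-overhang and web parts.
C_f = 0.85 f'_c (b_f − b_w) h_f = 0.85 × 4 × (25 − 15.3) × 3.6 = 118.7 kips.
Remaining web compression depth: a_w = (T − C_f)/(0.85 f'_c b_w) = (333 − 118.7)/(0.85 × 4 × 15.3) = 4.120 in.
M_n = C_f(d − h_f/2) + (T − C_f)(d − a_w/2) = 118.7 × (28.8 − 1.8) + 214.3 × (28.8 − 2.06) = 3204.9 + 5730.4 = 8935.3 kip·in.
M_n = 8935.3/12 = 744.61 kip·ft.

M_n ≈ 745 kip·ft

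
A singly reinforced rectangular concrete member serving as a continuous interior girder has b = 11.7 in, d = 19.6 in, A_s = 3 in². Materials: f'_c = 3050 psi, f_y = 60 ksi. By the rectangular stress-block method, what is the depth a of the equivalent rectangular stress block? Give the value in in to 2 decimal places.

T = A_s f_y = 3 × 60 = 180 kips.
a = T/(0.85 f'_c b) = 180/(0.85 × 3.05 × 11.7) = 5.93 in.

a ≈ 5.93 in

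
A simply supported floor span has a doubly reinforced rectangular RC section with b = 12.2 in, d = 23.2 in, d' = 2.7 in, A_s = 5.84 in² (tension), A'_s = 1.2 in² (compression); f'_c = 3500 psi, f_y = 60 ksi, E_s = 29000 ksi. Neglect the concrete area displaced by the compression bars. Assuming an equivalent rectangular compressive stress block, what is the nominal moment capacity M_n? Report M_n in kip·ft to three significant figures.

Assume both steels yield.
a = (A_s − A'_s) f_y/(0.85 f'_c b) = (5.84 − 1.2) × 60/(0.85 × 3.5 × 12.2) = 7.670 in.
c = a/β₁ = 7.670/0.85 = 9.024 in; ε'_s = 0.003(c − d')/c = 0.0021 ≥ ε_y = 0.0021, so the compression steel yields.
M_n = (A_s − A'_s) f_y (d − a/2) + A'_s f_y (d − d') = 278.4 × (23.2 − 3.835) + 72 × (23.2 − 2.7) = 5391.2 + 1476.0 = 6867.2 kip·in = 6867.2/12 = 572.27 kip·ft.

M_n ≈ 572 kip·ft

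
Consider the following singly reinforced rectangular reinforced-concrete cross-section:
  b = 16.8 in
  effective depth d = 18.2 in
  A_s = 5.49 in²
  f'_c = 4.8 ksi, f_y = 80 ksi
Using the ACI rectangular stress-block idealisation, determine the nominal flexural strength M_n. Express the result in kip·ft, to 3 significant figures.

M_n ≈ 549 kip·ft

T = A_s f_y = 5.49 × 80 = 439.2 kips.
a = T/(0.85 f'_c b) = 439.2/(0.85 × 4.8 × 16.8) = 6.408 in.
M_n = T(d − a/2) = 439.2 × (18.2 − 3.204) = 6586.2 kip·in = 6586.2/12 = 548.85 kip·ft.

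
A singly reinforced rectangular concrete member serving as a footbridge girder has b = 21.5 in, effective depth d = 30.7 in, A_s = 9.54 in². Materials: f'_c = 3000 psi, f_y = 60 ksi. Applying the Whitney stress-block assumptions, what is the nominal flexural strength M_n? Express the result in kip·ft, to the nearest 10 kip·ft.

M_n ≈ 1220 kip·ft

T = A_s f_y = 9.54 × 60 = 572.4 kips.
a = T/(0.85 f'_c b) = 572.4/(0.85 × 3 × 21.5) = 10.440 in.
M_n = T(d − a/2) = 572.4 × (30.7 − 5.22) = 14584.8 kip·in = 14584.8/12 = 1215.40 kip·ft.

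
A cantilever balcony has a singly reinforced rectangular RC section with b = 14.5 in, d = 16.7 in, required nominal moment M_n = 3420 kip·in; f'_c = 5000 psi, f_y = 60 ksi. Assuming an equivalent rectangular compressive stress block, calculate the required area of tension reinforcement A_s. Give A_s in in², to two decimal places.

A_s ≈ 3.84 in²

From M_n = 0.85 f'_c a b (d − a/2):
a = d − √(d² − 2M_n/(0.85 f'_c b)) = 16.7 − √(16.7² − 2 × 3420/(0.85 × 5 × 14.5)) = 3.743 in.
A_s = 0.85 f'_c a b / f_y = 0.85 × 5 × 3.743 × 14.5 / 60 = 3.844 in².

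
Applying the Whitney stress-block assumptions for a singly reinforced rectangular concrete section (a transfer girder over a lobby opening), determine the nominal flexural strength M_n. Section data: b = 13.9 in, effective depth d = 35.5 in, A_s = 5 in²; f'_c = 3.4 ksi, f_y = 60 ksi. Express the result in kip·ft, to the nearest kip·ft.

T = A_s f_y = 5 × 60 = 300 kips.
a = T/(0.85 f'_c b) = 300/(0.85 × 3.4 × 13.9) = 7.468 in.
M_n = T(d − a/2) = 300 × (35.5 − 3.734) = 9529.8 kip·in = 9529.8/12 = 794.15 kip·ft.

M_n ≈ 794 kip·ft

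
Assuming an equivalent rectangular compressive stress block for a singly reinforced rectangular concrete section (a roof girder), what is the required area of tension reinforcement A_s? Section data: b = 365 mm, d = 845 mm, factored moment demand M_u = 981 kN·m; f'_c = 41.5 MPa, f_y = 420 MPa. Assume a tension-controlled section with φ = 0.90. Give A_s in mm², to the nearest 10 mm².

M_n = M_u/φ = 981/0.90 = 1090 kN·m.
With M_n = 0.85 f'_c a b (d − a/2), solve the quadratic for a:
a = d − √(d² − 2M_n/(0.85 f'_c b)) = 845 − √(845² − 2 × 1090×10⁶/(0.85 × 41.5 × 365)) = 106.96 mm.
A_s = 0.85 f'_c a b / f_y = 0.85 × 41.5 × 106.96 × 365 / 420 = 3278.9 mm².

A_s ≈ 3280 mm²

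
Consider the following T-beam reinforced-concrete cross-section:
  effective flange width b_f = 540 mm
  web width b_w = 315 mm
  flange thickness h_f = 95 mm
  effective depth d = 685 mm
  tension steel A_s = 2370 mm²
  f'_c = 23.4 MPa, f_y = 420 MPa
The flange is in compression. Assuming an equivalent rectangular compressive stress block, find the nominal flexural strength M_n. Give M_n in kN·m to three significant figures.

M_n ≈ 636 kN·m

Tension: T = A_s f_y = 2370 × 420 = 995400 N.
Try a within the flange: a = T/(0.85 f'_c b_f) = 995400/(0.85 × 23.4 × 540) = 92.68 mm.
Since a = 92.68 ≤ h_f = 95 mm, the stress block lies entirely in the flange; analyse as a rectangular beam of width b_f.
M_n = T(d − a/2) = 995400 × (685 − 46.34) = 635.72 × 10⁶ N·mm.
M_n = 635.72 kN·m.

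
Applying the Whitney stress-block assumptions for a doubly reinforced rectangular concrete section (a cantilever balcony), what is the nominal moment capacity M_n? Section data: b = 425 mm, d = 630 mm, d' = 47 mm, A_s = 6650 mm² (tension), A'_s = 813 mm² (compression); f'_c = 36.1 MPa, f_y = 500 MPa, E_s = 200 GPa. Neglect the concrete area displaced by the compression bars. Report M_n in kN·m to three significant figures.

Assume both tension and compression steel yield.
Net tension couple steel: A_s − A'_s = 5837 mm².
a = (A_s − A'_s) f_y / (0.85 f'_c b) = 2918500/(0.85 × 36.1 × 425) = 223.79 mm.
c = a/β₁ = 223.79/0.792 = 282.56 mm; ε'_s = 0.003(c − d')/c = 0.0025 ≥ f_y/E_s = 0.0025, so compression steel does yield.
M_n = (A_s − A'_s) f_y (d − a/2) + A'_s f_y (d − d') = [2918500 × (630 − 111.895) + 406500 × (630 − 47)] × 10⁻⁶ = 1512.09 + 236.99 = 1749.08 kN·m.

M_n ≈ 1750 kN·m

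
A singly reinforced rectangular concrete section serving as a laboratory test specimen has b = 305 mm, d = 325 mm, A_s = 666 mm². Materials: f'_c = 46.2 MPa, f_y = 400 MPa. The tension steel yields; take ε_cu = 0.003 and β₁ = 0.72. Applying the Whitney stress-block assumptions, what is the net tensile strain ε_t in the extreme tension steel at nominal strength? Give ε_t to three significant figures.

ε_t ≈ 0.0286

a = A_s f_y/(0.85 f'_c b) = 22.24 mm.
β₁ = 0.72, so c = a/β₁ = 22.24/0.72 = 30.89 mm.
From the linear strain diagram with ε_cu = 0.003: ε_t = 0.003 (d − c)/c = 0.003 × (325 − 30.89)/30.89 = 0.0286.
Since ε_t ≥ 0.005, the section is tension-controlled.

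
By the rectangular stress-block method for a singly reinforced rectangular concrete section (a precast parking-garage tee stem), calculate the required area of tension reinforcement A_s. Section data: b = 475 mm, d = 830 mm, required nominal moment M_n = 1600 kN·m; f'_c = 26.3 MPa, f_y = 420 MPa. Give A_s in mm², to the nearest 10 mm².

A_s ≈ 5250 mm²

With M_n = 0.85 f'_c a b (d − a/2), solve the quadratic for a:
a = d − √(d² − 2M_n/(0.85 f'_c b)) = 830 − √(830² − 2 × 1600×10⁶/(0.85 × 26.3 × 475)) = 207.47 mm.
A_s = 0.85 f'_c a b / f_y = 0.85 × 26.3 × 207.47 × 475 / 420 = 5245.3 mm².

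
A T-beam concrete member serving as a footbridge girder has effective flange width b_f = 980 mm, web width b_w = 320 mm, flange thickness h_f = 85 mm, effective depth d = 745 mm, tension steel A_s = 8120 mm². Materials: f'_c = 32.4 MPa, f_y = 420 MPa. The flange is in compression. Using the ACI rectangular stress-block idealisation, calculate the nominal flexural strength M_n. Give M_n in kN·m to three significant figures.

M_n ≈ 2280 kN·m

Tension: T = A_s f_y = 8120 × 420 = 3410400 N.
Try a within the flange: a = T/(0.85 f'_c b_f) = 3410400/(0.85 × 32.4 × 980) = 126.36 mm.
a = 126.36 > h_f = 85 mm: the block extends into the web. Split into flange-overhang and web parts.
C_f = 0.85 f'_c (b_f − b_w) h_f = 0.85 × 32.4 × (980 − 320) × 85 = 1544994 N.
Remaining web compression depth: a_w = (T − C_f)/(0.85 f'_c b_w) = (3410400 − 1544994)/(0.85 × 32.4 × 320) = 211.67 mm.
M_n = C_f(d − h_f/2) + (T − C_f)(d − a_w/2) = 1544994 × (745 − 42.5) + 1865406 × (745 − 105.835) = 1085.36 + 1192.30 = 2277.66 × 10⁶ N·mm.
M_n = 2277.66 kN·m.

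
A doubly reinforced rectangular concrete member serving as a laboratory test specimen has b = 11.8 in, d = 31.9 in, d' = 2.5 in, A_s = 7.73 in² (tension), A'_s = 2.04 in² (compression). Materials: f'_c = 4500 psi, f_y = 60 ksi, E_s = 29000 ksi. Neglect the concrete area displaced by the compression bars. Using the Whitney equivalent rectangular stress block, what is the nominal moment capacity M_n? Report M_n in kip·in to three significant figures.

Assume both steels yield.
a = (A_s − A'_s) f_y/(0.85 f'_c b) = (7.73 − 2.04) × 60/(0.85 × 4.5 × 11.8) = 7.564 in.
c = a/β₁ = 7.564/0.825 = 9.168 in; ε'_s = 0.003(c − d')/c = 0.0022 ≥ ε_y = 0.0021, so the compression steel yields.
M_n = (A_s − A'_s) f_y (d − a/2) + A'_s f_y (d − d') = 341.4 × (31.9 − 3.782) + 122.4 × (31.9 − 2.5) = 9599.5 + 3598.6 = 13198.1 kip·in.

M_n ≈ 13200 kip·in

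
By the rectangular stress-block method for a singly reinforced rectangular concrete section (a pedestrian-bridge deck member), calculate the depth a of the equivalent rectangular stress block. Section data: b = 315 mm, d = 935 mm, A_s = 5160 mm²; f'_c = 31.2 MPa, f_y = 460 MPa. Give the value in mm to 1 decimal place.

T = A_s f_y = 5160 × 460 = 2373600 N = 2373.6 kN.
Setting C = 0.85 f'_c a b equal to T: a = 2373600/(0.85 × 31.2 × 315) = 284.1 mm.

a ≈ 284.1 mm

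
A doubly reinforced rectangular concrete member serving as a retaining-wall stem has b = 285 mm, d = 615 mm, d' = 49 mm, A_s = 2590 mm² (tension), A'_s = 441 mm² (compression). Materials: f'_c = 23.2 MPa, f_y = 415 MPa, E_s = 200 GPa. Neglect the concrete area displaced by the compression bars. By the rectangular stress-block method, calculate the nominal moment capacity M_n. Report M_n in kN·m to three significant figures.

Assume both tension and compression steel yield.
Net tension couple steel: A_s − A'_s = 2149 mm².
a = (A_s − A'_s) f_y / (0.85 f'_c b) = 891835/(0.85 × 23.2 × 285) = 158.68 mm.
c = a/β₁ = 158.68/0.85 = 186.68 mm; ε'_s = 0.003(c − d')/c = 0.0022 ≥ f_y/E_s = 0.0021, so compression steel does yield.
M_n = (A_s − A'_s) f_y (d − a/2) + A'_s f_y (d − d') = [891835 × (615 − 79.34) + 183015 × (615 − 49)] × 10⁻⁶ = 477.72 + 103.59 = 581.31 kN·m.

M_n ≈ 581 kN·m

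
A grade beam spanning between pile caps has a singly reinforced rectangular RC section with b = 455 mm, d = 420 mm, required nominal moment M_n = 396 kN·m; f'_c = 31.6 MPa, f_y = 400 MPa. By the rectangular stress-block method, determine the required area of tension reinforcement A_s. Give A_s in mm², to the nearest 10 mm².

A_s ≈ 2630 mm²

With M_n = 0.85 f'_c a b (d − a/2), solve the quadratic for a:
a = d − √(d² − 2M_n/(0.85 f'_c b)) = 420 − √(420² − 2 × 396×10⁶/(0.85 × 31.6 × 455)) = 85.94 mm.
A_s = 0.85 f'_c a b / f_y = 0.85 × 31.6 × 85.94 × 455 / 400 = 2625.7 mm².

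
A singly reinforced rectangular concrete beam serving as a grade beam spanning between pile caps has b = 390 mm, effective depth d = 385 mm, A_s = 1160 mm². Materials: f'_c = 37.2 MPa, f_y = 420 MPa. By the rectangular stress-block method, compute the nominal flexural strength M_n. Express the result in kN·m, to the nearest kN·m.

M_n ≈ 178 kN·m

T = A_s f_y = 1160 × 420 = 487200 N = 487.2 kN.
From C = T: a = T/(0.85 f'_c b) = 487200/(0.85 × 37.2 × 390) = 39.51 mm.
M_n = T(d − a/2) = 487.2 kN × (385 − 19.755) mm = 177.95 kN·m.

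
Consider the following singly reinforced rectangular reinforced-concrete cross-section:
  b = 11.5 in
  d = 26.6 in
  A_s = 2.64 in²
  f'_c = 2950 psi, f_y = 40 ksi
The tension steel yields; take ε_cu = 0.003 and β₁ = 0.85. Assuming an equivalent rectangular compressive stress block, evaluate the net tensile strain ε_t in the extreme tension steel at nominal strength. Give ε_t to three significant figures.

ε_t ≈ 0.0155

a = A_s f_y/(0.85 f'_c b) = 3.662 in.
β₁ = 0.85, so c = a/β₁ = 3.662/0.85 = 4.308 in.
From the linear strain diagram with ε_cu = 0.003: ε_t = 0.003 (d − c)/c = 0.003 × (26.6 − 4.308)/4.308 = 0.0155.
Since ε_t ≥ 0.005, the section is tension-controlled.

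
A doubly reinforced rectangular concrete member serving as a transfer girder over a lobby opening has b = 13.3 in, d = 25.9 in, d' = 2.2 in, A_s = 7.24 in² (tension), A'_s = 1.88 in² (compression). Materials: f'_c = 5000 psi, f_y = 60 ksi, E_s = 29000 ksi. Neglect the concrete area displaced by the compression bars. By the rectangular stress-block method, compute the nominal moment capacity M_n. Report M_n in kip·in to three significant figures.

M_n ≈ 10100 kip·in

Assume both steels yield.
a = (A_s − A'_s) f_y/(0.85 f'_c b) = (7.24 − 1.88) × 60/(0.85 × 5 × 13.3) = 5.690 in.
c = a/β₁ = 5.690/0.8 = 7.113 in; ε'_s = 0.003(c − d')/c = 0.0021 ≥ ε_y = 0.0021, so the compression steel yields.
M_n = (A_s − A'_s) f_y (d − a/2) + A'_s f_y (d − d') = 321.6 × (25.9 − 2.845) + 112.8 × (25.9 − 2.2) = 7414.5 + 2673.4 = 10087.9 kip·in.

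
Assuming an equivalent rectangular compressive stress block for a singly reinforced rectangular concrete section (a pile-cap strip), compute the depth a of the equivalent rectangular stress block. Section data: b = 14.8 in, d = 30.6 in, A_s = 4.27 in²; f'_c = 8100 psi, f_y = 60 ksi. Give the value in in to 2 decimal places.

a ≈ 2.51 in

T = A_s f_y = 4.27 × 60 = 256.2 kips.
a = T/(0.85 f'_c b) = 256.2/(0.85 × 8.1 × 14.8) = 2.51 in.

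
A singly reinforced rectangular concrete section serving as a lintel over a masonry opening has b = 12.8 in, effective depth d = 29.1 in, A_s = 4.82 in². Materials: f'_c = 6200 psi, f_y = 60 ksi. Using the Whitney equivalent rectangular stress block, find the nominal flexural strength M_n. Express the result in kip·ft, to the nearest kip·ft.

M_n ≈ 650 kip·ft

T = A_s f_y = 4.82 × 60 = 289.2 kips.
a = T/(0.85 f'_c b) = 289.2/(0.85 × 6.2 × 12.8) = 4.287 in.
M_n = T(d − a/2) = 289.2 × (29.1 − 2.1435) = 7795.8 kip·in = 7795.8/12 = 649.65 kip·ft.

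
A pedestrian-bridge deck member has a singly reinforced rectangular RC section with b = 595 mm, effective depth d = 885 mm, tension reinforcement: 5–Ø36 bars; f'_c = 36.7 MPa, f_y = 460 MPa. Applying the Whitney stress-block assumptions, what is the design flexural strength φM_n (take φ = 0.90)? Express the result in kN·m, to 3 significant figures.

φM_n ≈ 1730 kN·m

A_s = 5 × 1018 = 5090 mm².
T = A_s f_y = 5090 × 460 = 2341400 N = 2341.4 kN.
From C = T: a = T/(0.85 f'_c b) = 2341400/(0.85 × 36.7 × 595) = 126.15 mm.
M_n = T(d − a/2) = 2341.4 kN × (885 − 63.075) mm = 1924.46 kN·m.
φM_n = 0.90 × 1924.46 = 1732.01 kN·m.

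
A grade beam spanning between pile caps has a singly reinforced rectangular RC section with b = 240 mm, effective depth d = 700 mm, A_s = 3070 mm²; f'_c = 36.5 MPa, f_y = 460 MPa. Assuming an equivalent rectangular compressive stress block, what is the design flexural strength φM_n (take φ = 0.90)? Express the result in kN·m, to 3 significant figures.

T = A_s f_y = 3070 × 460 = 1412200 N = 1412.2 kN.
From C = T: a = T/(0.85 f'_c b) = 1412200/(0.85 × 36.5 × 240) = 189.66 mm.
M_n = T(d − a/2) = 1412.2 kN × (700 − 94.83) mm = 854.62 kN·m.
φM_n = 0.90 × 854.62 = 769.16 kN·m.

φM_n ≈ 769 kN·m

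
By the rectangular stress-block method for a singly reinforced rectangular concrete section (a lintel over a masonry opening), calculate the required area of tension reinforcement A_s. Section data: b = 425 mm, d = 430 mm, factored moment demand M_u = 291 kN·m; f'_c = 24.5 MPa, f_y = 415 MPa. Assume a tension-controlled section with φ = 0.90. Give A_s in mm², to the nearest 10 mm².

M_n = M_u/φ = 291/0.90 = 323.333 kN·m.
With M_n = 0.85 f'_c a b (d − a/2), solve the quadratic for a:
a = d − √(d² − 2M_n/(0.85 f'_c b)) = 430 − √(430² − 2 × 323.333×10⁶/(0.85 × 24.5 × 425)) = 95.58 mm.
A_s = 0.85 f'_c a b / f_y = 0.85 × 24.5 × 95.58 × 425 / 415 = 2038.4 mm².

A_s ≈ 2040 mm²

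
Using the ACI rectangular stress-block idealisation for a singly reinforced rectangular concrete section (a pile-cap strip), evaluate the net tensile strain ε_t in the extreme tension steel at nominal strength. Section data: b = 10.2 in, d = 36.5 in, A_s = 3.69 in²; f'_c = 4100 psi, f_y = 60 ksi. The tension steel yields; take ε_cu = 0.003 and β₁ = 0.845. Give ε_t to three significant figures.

ε_t ≈ 0.0119

a = A_s f_y/(0.85 f'_c b) = 6.228 in.
β₁ = 0.845, so c = a/β₁ = 6.228/0.845 = 7.370 in.
From the linear strain diagram with ε_cu = 0.003: ε_t = 0.003 (d − c)/c = 0.003 × (36.5 − 7.370)/7.370 = 0.0119.
Since ε_t ≥ 0.005, the section is tension-controlled.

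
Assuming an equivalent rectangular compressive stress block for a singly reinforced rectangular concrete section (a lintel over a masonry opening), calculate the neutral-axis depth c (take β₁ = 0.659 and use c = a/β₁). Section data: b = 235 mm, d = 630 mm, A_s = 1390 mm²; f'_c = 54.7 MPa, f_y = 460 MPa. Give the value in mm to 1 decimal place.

c ≈ 88.8 mm

T = A_s f_y = 1390 × 460 = 639400 N = 639.4 kN.
Setting C = 0.85 f'_c a b equal to T: a = 639400/(0.85 × 54.7 × 235) = 58.519 mm.
With β₁ = 0.659, c = a/β₁ = 58.519/0.659 = 88.8 mm.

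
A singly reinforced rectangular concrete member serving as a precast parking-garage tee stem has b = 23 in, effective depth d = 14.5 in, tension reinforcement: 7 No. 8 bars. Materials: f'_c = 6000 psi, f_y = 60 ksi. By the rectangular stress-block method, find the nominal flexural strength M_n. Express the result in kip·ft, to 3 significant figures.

M_n ≈ 362 kip·ft

A_s = 7 × 0.79 = 5.53 in².
T = A_s f_y = 5.53 × 60 = 331.8 kips.
a = T/(0.85 f'_c b) = 331.8/(0.85 × 6 × 23) = 2.829 in.
M_n = T(d − a/2) = 331.8 × (14.5 − 1.4145) = 4341.8 kip·in = 4341.8/12 = 361.82 kip·ft.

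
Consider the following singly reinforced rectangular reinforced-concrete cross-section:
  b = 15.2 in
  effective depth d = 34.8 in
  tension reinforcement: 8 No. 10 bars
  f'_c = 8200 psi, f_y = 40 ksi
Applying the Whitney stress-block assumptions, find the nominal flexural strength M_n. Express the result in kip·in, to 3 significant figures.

M_n ≈ 13400 kip·in

A_s = 8 × 1.27 = 10.16 in².
T = A_s f_y = 10.16 × 40 = 406.4 kips.
a = T/(0.85 f'_c b) = 406.4/(0.85 × 8.2 × 15.2) = 3.836 in.
M_n = T(d − a/2) = 406.4 × (34.8 − 1.918) = 13363.2 kip·in.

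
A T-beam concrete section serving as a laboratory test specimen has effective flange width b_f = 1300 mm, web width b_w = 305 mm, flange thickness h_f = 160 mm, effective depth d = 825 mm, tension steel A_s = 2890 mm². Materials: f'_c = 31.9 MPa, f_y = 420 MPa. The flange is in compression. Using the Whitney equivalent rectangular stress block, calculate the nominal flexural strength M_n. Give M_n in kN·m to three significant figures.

M_n ≈ 980 kN·m

Tension: T = A_s f_y = 2890 × 420 = 1213800 N.
Try a within the flange: a = T/(0.85 f'_c b_f) = 1213800/(0.85 × 31.9 × 1300) = 34.43 mm.
Since a = 34.43 ≤ h_f = 160 mm, the stress block lies entirely in the flange; analyse as a rectangular beam of width b_f.
M_n = T(d − a/2) = 1213800 × (825 − 17.215) = 980.49 × 10⁶ N·mm.
M_n = 980.49 kN·m.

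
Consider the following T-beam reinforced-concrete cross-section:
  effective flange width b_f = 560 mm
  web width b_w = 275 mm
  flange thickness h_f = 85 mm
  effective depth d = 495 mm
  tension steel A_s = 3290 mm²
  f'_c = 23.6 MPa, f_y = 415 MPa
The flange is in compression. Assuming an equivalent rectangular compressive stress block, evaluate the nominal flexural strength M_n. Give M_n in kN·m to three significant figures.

M_n ≈ 585 kN·m

Tension: T = A_s f_y = 3290 × 415 = 1365350 N.
Try a within the flange: a = T/(0.85 f'_c b_f) = 1365350/(0.85 × 23.6 × 560) = 121.54 mm.
a = 121.54 > h_f = 85 mm: the block extends into the web. Split into flange-overhang and web parts.
C_f = 0.85 f'_c (b_f − b_w) h_f = 0.85 × 23.6 × (560 − 275) × 85 = 485954 N.
Remaining web compression depth: a_w = (T − C_f)/(0.85 f'_c b_w) = (1365350 − 485954)/(0.85 × 23.6 × 275) = 159.41 mm.
M_n = C_f(d − h_f/2) + (T − C_f)(d − a_w/2) = 485954 × (495 − 42.5) + 879396 × (495 − 79.705) = 219.89 + 365.21 = 585.10 × 10⁶ N·mm.
M_n = 585.10 kN·m.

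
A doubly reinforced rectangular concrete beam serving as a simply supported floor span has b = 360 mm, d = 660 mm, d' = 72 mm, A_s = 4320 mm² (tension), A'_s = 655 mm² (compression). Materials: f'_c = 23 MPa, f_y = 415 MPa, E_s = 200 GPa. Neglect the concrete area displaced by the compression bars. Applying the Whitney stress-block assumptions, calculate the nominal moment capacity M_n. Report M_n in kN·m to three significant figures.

M_n ≈ 999 kN·m

Assume both tension and compression steel yield.
Net tension couple steel: A_s − A'_s = 3665 mm².
a = (A_s − A'_s) f_y / (0.85 f'_c b) = 1520975/(0.85 × 23 × 360) = 216.11 mm.
c = a/β₁ = 216.11/0.85 = 254.25 mm; ε'_s = 0.003(c − d')/c = 0.0022 ≥ f_y/E_s = 0.0021, so compression steel does yield.
M_n = (A_s − A'_s) f_y (d − a/2) + A'_s f_y (d − d') = [1520975 × (660 − 108.055) + 271825 × (660 − 72)] × 10⁻⁶ = 839.49 + 159.83 = 999.32 kN·m.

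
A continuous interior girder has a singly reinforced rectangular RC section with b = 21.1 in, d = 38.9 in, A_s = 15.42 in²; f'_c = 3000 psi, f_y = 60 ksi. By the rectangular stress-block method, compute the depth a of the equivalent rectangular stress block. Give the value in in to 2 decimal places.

a ≈ 17.20 in

T = A_s f_y = 15.42 × 60 = 925.2 kips.
a = T/(0.85 f'_c b) = 925.2/(0.85 × 3 × 21.1) = 17.20 in.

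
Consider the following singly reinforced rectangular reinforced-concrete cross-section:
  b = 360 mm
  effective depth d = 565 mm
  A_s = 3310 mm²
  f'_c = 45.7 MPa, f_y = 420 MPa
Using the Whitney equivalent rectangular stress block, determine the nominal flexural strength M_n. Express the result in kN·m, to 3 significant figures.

T = A_s f_y = 3310 × 420 = 1390200 N = 1390.2 kN.
From C = T: a = T/(0.85 f'_c b) = 1390200/(0.85 × 45.7 × 360) = 99.41 mm.
M_n = T(d − a/2) = 1390.2 kN × (565 − 49.705) mm = 716.36 kN·m.

M_n ≈ 716 kN·m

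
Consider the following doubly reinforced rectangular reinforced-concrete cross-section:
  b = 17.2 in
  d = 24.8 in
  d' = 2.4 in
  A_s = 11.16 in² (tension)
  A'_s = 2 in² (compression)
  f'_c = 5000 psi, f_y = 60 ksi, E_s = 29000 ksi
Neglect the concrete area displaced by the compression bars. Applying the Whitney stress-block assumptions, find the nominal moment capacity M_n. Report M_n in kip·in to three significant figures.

M_n ≈ 14300 kip·in

Assume both steels yield.
a = (A_s − A'_s) f_y/(0.85 f'_c b) = (11.16 − 2) × 60/(0.85 × 5 × 17.2) = 7.518 in.
c = a/β₁ = 7.518/0.8 = 9.398 in; ε'_s = 0.003(c − d')/c = 0.0022 ≥ ε_y = 0.0021, so the compression steel yields.
M_n = (A_s − A'_s) f_y (d − a/2) + A'_s f_y (d − d') = 549.6 × (24.8 − 3.759) + 120 × (24.8 − 2.4) = 11564.1 + 2688.0 = 14252.1 kip·in.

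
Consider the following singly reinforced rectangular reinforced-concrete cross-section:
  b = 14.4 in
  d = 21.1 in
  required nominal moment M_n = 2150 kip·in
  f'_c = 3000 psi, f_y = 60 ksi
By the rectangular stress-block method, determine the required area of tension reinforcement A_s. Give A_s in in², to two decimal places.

A_s ≈ 1.83 in²

From M_n = 0.85 f'_c a b (d − a/2):
a = d − √(d² − 2M_n/(0.85 f'_c b)) = 21.1 − √(21.1² − 2 × 2150/(0.85 × 3 × 14.4)) = 2.986 in.
A_s = 0.85 f'_c a b / f_y = 0.85 × 3 × 2.986 × 14.4 / 60 = 1.827 in².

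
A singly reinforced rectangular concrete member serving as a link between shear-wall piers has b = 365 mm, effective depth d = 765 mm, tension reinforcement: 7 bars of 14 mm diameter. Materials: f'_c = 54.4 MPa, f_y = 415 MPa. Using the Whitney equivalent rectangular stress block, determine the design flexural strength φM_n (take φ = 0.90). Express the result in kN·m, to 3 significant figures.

φM_n ≈ 303 kN·m

A_s = 7 × 154 = 1078 mm².
T = A_s f_y = 1078 × 415 = 447370 N = 447.37 kN.
From C = T: a = T/(0.85 f'_c b) = 447370/(0.85 × 54.4 × 365) = 26.51 mm.
M_n = T(d − a/2) = 447.37 kN × (765 − 13.255) mm = 336.31 kN·m.
φM_n = 0.90 × 336.31 = 302.68 kN·m.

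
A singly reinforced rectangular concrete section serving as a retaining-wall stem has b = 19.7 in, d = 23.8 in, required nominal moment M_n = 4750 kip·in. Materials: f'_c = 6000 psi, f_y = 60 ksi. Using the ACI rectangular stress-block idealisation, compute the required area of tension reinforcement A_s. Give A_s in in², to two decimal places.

A_s ≈ 3.48 in²

From M_n = 0.85 f'_c a b (d − a/2):
a = d − √(d² − 2M_n/(0.85 f'_c b)) = 23.8 − √(23.8² − 2 × 4750/(0.85 × 6 × 19.7)) = 2.077 in.
A_s = 0.85 f'_c a b / f_y = 0.85 × 6 × 2.077 × 19.7 / 60 = 3.478 in².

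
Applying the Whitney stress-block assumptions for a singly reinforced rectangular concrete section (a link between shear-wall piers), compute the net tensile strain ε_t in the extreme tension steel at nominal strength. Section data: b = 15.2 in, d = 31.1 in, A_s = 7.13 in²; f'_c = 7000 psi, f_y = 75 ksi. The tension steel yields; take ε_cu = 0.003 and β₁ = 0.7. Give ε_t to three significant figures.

ε_t ≈ 0.00805

a = A_s f_y/(0.85 f'_c b) = 5.913 in.
β₁ = 0.7, so c = a/β₁ = 5.913/0.7 = 8.447 in.
From the linear strain diagram with ε_cu = 0.003: ε_t = 0.003 (d − c)/c = 0.003 × (31.1 − 8.447)/8.447 = 0.00805.
Since ε_t ≥ 0.005, the section is tension-controlled.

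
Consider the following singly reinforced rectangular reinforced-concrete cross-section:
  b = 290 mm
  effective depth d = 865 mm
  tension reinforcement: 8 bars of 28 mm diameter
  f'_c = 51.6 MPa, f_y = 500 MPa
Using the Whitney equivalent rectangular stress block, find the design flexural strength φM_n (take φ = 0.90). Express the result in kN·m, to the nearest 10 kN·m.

φM_n ≈ 1700 kN·m

A_s = 8 × 616 = 4928 mm².
T = A_s f_y = 4928 × 500 = 2464000 N = 2464 kN.
From C = T: a = T/(0.85 f'_c b) = 2464000/(0.85 × 51.6 × 290) = 193.72 mm.
M_n = T(d − a/2) = 2464 kN × (865 − 96.86) mm = 1892.70 kN·m.
φM_n = 0.90 × 1892.70 = 1703.43 kN·m.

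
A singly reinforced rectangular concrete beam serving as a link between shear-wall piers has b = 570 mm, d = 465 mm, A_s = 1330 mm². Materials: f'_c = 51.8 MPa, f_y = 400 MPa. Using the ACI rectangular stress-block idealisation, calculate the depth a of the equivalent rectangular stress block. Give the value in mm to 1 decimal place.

a ≈ 21.2 mm

T = A_s f_y = 1330 × 400 = 532000 N = 532 kN.
Setting C = 0.85 f'_c a b equal to T: a = 532000/(0.85 × 51.8 × 570) = 21.2 mm.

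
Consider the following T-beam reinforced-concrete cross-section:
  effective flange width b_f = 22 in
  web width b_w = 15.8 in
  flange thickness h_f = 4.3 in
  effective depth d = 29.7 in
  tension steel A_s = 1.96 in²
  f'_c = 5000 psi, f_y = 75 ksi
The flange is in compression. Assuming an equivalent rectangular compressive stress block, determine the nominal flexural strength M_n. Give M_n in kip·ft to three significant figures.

M_n ≈ 354 kip·ft

Tension: T = A_s f_y = 1.96 × 75 = 147 kips.
Try a within the flange: a = T/(0.85 f'_c b_f) = 147/(0.85 × 5 × 22) = 1.572 in.
Since a = 1.572 ≤ h_f = 4.3 in, the stress block lies entirely in the flange; analyse as a rectangular beam of width b_f.
M_n = T(d − a/2) = 147 × (29.7 − 0.786) = 4250.4 kip·in.
M_n = 4250.4/12 = 354.20 kip·ft.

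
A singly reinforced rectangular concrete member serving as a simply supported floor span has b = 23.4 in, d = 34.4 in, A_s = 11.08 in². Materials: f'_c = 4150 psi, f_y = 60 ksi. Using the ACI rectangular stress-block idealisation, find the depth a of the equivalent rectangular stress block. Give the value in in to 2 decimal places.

T = A_s f_y = 11.08 × 60 = 664.8 kips.
a = T/(0.85 f'_c b) = 664.8/(0.85 × 4.15 × 23.4) = 8.05 in.

a ≈ 8.05 in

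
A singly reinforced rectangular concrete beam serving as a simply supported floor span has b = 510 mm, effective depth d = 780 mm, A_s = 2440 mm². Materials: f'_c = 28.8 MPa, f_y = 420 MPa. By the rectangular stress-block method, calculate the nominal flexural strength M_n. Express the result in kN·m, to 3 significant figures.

M_n ≈ 757 kN·m

T = A_s f_y = 2440 × 420 = 1024800 N = 1024.8 kN.
From C = T: a = T/(0.85 f'_c b) = 1024800/(0.85 × 28.8 × 510) = 82.08 mm.
M_n = T(d − a/2) = 1024.8 kN × (780 − 41.04) mm = 757.29 kN·m.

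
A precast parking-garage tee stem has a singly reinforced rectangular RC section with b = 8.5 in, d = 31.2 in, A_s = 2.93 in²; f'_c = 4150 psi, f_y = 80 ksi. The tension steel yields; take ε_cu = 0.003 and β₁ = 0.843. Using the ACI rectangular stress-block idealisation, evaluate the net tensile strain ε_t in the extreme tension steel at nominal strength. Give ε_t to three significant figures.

ε_t ≈ 0.00709

a = A_s f_y/(0.85 f'_c b) = 7.818 in.
β₁ = 0.843, so c = a/β₁ = 7.818/0.843 = 9.274 in.
From the linear strain diagram with ε_cu = 0.003: ε_t = 0.003 (d − c)/c = 0.003 × (31.2 − 9.274)/9.274 = 0.00709.
Since ε_t ≥ 0.005, the section is tension-controlled.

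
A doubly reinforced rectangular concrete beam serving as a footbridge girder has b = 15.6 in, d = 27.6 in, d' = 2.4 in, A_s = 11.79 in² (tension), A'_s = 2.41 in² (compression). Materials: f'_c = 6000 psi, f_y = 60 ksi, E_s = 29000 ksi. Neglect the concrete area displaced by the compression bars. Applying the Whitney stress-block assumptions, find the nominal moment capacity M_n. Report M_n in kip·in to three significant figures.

M_n ≈ 17200 kip·in

Assume both steels yield.
a = (A_s − A'_s) f_y/(0.85 f'_c b) = (11.79 − 2.41) × 60/(0.85 × 6 × 15.6) = 7.074 in.
c = a/β₁ = 7.074/0.75 = 9.432 in; ε'_s = 0.003(c − d')/c = 0.0022 ≥ ε_y = 0.0021, so the compression steel yields.
M_n = (A_s − A'_s) f_y (d − a/2) + A'_s f_y (d − d') = 562.8 × (27.6 − 3.537) + 144.6 × (27.6 − 2.4) = 13542.7 + 3643.9 = 17186.6 kip·in.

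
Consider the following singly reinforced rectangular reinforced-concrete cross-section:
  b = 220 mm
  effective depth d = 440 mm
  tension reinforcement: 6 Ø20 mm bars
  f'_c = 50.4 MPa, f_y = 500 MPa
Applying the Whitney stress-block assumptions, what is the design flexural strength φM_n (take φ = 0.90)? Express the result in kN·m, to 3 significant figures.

A_s = 6 × 314 = 1884 mm².
T = A_s f_y = 1884 × 500 = 942000 N = 942 kN.
From C = T: a = T/(0.85 f'_c b) = 942000/(0.85 × 50.4 × 220) = 99.95 mm.
M_n = T(d − a/2) = 942 kN × (440 − 49.975) mm = 367.40 kN·m.
φM_n = 0.90 × 367.40 = 330.66 kN·m.

φM_n ≈ 331 kN·m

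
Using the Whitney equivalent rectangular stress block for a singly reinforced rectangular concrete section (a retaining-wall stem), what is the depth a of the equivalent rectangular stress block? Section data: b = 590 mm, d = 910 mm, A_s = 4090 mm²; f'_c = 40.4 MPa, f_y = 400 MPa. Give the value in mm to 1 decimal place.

a ≈ 80.7 mm

T = A_s f_y = 4090 × 400 = 1636000 N = 1636 kN.
Setting C = 0.85 f'_c a b equal to T: a = 1636000/(0.85 × 40.4 × 590) = 80.7 mm.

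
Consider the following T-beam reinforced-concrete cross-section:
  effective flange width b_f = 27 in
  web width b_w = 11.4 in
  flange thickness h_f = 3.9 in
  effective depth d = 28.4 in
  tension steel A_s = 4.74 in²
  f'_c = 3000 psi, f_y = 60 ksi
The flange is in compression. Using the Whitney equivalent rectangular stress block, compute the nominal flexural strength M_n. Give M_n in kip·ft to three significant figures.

Tension: T = A_s f_y = 4.74 × 60 = 284.4 kips.
Try a within the flange: a = T/(0.85 f'_c b_f) = 284.4/(0.85 × 3 × 27) = 4.131 in.
a = 4.131 > h_f = 3.9 in: the block extends into the web. Split into flange-overhang and web parts.
C_f = 0.85 f'_c (b_f − b_w) h_f = 0.85 × 3 × (27 − 11.4) × 3.9 = 155.1 kips.
Remaining web compression depth: a_w = (T − C_f)/(0.85 f'_c b_w) = (284.4 − 155.1)/(0.85 × 3 × 11.4) = 4.448 in.
M_n = C_f(d − h_f/2) + (T − C_f)(d − a_w/2) = 155.1 × (28.4 − 1.95) + 129.3 × (28.4 − 2.224) = 4102.4 + 3384.6 = 7487.0 kip·in.
M_n = 7487.0/12 = 623.92 kip·ft.

M_n ≈ 624 kip·ft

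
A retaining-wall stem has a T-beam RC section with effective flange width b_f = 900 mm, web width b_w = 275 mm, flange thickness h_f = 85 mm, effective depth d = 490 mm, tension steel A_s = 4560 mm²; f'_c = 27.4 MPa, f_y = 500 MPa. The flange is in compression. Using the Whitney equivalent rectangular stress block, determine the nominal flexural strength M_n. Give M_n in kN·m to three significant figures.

Tension: T = A_s f_y = 4560 × 500 = 2280000 N.
Try a within the flange: a = T/(0.85 f'_c b_f) = 2280000/(0.85 × 27.4 × 900) = 108.77 mm.
a = 108.77 > h_f = 85 mm: the block extends into the web. Split into flange-overhang and web parts.
C_f = 0.85 f'_c (b_f − b_w) h_f = 0.85 × 27.4 × (900 − 275) × 85 = 1237281 N.
Remaining web compression depth: a_w = (T − C_f)/(0.85 f'_c b_w) = (2280000 − 1237281)/(0.85 × 27.4 × 275) = 162.80 mm.
M_n = C_f(d − h_f/2) + (T − C_f)(d − a_w/2) = 1237281 × (490 − 42.5) + 1042719 × (490 − 81.4) = 553.68 + 426.05 = 979.73 × 10⁶ N·mm.
M_n = 979.73 kN·m.

M_n ≈ 980 kN·m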